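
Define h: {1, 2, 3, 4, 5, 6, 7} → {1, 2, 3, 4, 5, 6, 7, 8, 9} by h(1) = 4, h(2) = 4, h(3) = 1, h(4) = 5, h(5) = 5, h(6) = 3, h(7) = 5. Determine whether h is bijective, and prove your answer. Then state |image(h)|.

4

h(1) = 4 = h(2) with 1 ≠ 2, so h is not injective, hence not bijective.
The image of h is {1, 3, 4, 5}, which has 4 elements.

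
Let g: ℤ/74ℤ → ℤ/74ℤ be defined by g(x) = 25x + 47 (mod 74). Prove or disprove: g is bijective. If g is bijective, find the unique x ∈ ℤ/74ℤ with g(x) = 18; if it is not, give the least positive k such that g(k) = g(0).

61

Suppose g(x_1) = g(x_2) in ℤ/74ℤ. Then 25x_1 + 47 ≡ 25x_2 + 47 (mod 74), so 25(x_1 − x_2) ≡ 0 (mod 74).
Since gcd(25, 74) = 1, 25 is invertible modulo 74, thus x_1 − x_2 ≡ 0 (mod 74), i.e. x_1 = x_2.
We now compute 25⁻¹ mod 74 explicitly. Euclid's algorithm: 74 = 2·25 + 24, 25 = 1·24 + 1; back-substituting gives 1 = 3·25 − 1·74, so 25⁻¹ ≡ 3 (mod 74).
For any y ∈ ℤ/74ℤ, x = 3(y − 47) mod 74 satisfies g(x) = 25·3(y − 47) + 47 ≡ y (since 25·3 ≡ 1 mod 74). So every y has a preimage.
Therefore g is bijective.
Since g is bijective, we find g⁻¹(18): we need 25x ≡ 18 − 47 ≡ 45 (mod 74). Using 25⁻¹ = 3: x ≡ 3·45 = 135 = 1·74 + 61, so x = 61.
Check: g(61) = 25·61 + 47 = 1572 = 21·74 + 18 ≡ 18 (mod 74).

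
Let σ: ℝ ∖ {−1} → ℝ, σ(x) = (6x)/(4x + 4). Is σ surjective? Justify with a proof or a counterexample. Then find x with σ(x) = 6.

If σ(x) = 3/2, cross-multiplying gives 4(6x) = 6(4x + 4), which simplifies to 0 = 24 — false.  So 3/2 has no preimage and σ is not surjective.
Solving σ(x) = 6: cross-multiplying gives 6x = 6(4x + 4), which rearranges to −18x = 24, so x = −4/3.

-4/3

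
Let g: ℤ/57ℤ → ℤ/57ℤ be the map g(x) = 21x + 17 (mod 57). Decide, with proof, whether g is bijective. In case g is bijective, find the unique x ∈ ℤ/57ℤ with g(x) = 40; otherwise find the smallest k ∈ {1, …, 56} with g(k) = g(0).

Recall: g is injective when g(s) = g(t) forces s = t.
We have gcd(21, 57) = 3 > 1. Taking s = 0 and t = 19: g(0) = 17 and g(19) = 21·19 + 17 = 416 ≡ 17 (mod 57).
So g(0) = g(19) while 0 ≠ 19, therefore g is not injective, hence not bijective.
Since g is not bijective, we find the least positive k with g(k) = g(0): this means 21k ≡ 0 (mod 57), i.e. 57 ∣ 21k. Since gcd(21, 57) = 3, dividing through by 3 this holds exactly when 19 ∣ 7k, and as gcd(7, 19) = 1, exactly when 19 ∣ k.
The smallest positive such k is 19.

19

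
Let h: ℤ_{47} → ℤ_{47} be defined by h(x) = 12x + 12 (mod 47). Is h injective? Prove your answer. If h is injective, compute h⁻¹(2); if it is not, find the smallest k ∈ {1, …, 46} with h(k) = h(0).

If h(a) = h(b), then 12a ≡ 12b (mod 47). Because gcd(12, 47) = 1, we may cancel 12 to get a ≡ b (mod 47).
Thus h is injective.
We now compute 12⁻¹ mod 47 explicitly. Euclid's algorithm: 47 = 3·12 + 11, 12 = 1·11 + 1; back-substituting gives 1 = 4·12 − 1·47, so 12⁻¹ ≡ 4 (mod 47).
Since h is injective, we compute h⁻¹(2): solve 12x + 12 ≡ 2 (mod 47), i.e. 12x ≡ 37 (mod 47).
Multiplying by 12⁻¹ = 4 gives x ≡ 4·37 = 148 = 3·47 + 7 ≡ 7 (mod 47).
Check: h(7) = 12·7 + 12 = 96 = 2·47 + 2 ≡ 2 (mod 47).

7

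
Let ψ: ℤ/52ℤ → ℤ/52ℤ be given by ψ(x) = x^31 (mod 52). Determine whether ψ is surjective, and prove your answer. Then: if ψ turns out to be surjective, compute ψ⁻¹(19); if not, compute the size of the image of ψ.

ψ(0) = 0^31 = 0.
ψ(26): Repeated squaring mod 52: 26^1 ≡ 26, 26^2 ≡ 26² = 676 ≡ 0, 26^4 ≡ 0² = 0, 26^8 ≡ 0² = 0, 26^16 ≡ 0² = 0. Since 31 = 16 + 8 + 4 + 2 + 1, 26^31 ≡ 0·0·0·0·26: 0·0 = 0, then 0·0 = 0, then 0·0 = 0, then 0·26 = 0. So 26^31 ≡ 0 (mod 52).
So ψ(0) = ψ(26) = 0 while 0 ≠ 26, so ψ is not injective.
A non-injective map from the 52-element set ℤ/52ℤ to itself takes at most 51 distinct values, so it cannot be surjective. Therefore ψ is not surjective.
Since ψ is not surjective, we determine |image(ψ)|. Computing x^31 mod 52 for each x (by repeated squaring, reducing mod 52 at every step), the values ψ(0), ψ(1), …, ψ(51) are: 0, 1, 24, 3, 4, 21, 20, 19, 44, 9, 36, 15, 12, 13, 40, 11, 16, 17, 8, 7, 32, 5, 48, 23, 28, 25, 0, 27, 24, 29, 4, 47, 20, 45, 44, 35, 36, 41, 12, 39, 40, 37, 16, 43, 8, 33, 32, 31, 48, 49, 28, 51.
The distinct values are {0, 1, 3, 4, 5, 7, 8, 9, 11, 12, 13, 15, 16, 17, 19, 20, 21, 23, 24, 25, 27, 28, 29, 31, 32, 33, 35, 36, 37, 39, 40, 41, 43, 44, 45, 47, 48, 49, 51}; there are 39 of them.

39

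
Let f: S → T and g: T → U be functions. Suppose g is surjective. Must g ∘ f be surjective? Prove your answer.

not surjective

No. Take S = {1}, T = U = {1, 2, 3, 4, 5}, f(1) = 1, and g = identity (surjective).
Then (g ∘ f)(1) = 1, and 5 ∈ U has no preimage under g ∘ f, so g ∘ f is not surjective.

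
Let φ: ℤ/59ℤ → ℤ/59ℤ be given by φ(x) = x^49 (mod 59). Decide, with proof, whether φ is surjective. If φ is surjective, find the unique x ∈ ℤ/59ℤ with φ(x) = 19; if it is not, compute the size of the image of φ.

Since 59 is prime, the nonzero elements of ℤ/59ℤ form a cyclic group of order 58.
As gcd(49, 58) = 1, raising to the 49th power is a bijection on this group: if x_1^49 ≡ x_2^49 then (x_1x_2^{−1})^49 = 1, and the only element of order dividing gcd(49, 58) = 1 is 1, so x_1 = x_2.
With φ(0) = 0 this makes φ injective on all of ℤ/59ℤ, hence bijective (finite equal-size domain and codomain). In particular φ is surjective.
Since φ is surjective, we find the preimage of 19. The inverse of x ↦ x^49 on (ℤ/59ℤ)^× is x ↦ x^45, because 49·45 = 2205 = 38·58 + 1 ≡ 1 (mod 58) and x^{58} = 1 for x ≠ 0 (Fermat). So φ⁻¹(19) = 19^45 mod 59.
Repeated squaring mod 59: 19^1 ≡ 19, 19^2 ≡ 19² = 361 ≡ 7, 19^4 ≡ 7² = 49, 19^8 ≡ 49² = 2401 ≡ 41, 19^16 ≡ 41² = 1681 ≡ 29, 19^32 ≡ 29² = 841 ≡ 15. Since 45 = 32 + 8 + 4 + 1, 19^45 ≡ 15·41·49·19: 15·41 = 615 ≡ 25, then 25·49 = 1225 ≡ 45, then 45·19 = 855 ≡ 29. So 19^45 ≡ 29 (mod 59).
Hence φ⁻¹(19) = 29.

29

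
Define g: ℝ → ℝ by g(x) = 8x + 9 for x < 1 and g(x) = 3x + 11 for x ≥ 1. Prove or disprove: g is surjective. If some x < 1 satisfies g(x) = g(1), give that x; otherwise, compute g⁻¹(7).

Both pieces are strictly increasing (slopes 8 and 3), so each is injective on its own interval.
The left piece maps (−∞, 1) onto (−∞, 17); the right piece maps [1, ∞) onto [14, ∞).
The union (−∞, 17) ∪ [14, ∞) covers ℝ, so g is surjective.
For the follow-up: the images overlap, so an x < 1 with g(x) = g(1) exists. g(1) = 14; solving 8x + 9 = 14 for x < 1 gives x = (14 − 9)/8 = 5/8.

5/8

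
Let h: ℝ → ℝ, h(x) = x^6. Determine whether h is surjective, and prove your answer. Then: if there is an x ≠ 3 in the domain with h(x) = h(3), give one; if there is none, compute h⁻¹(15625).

-3

Since 6 is even, x^6 ≥ 0 for all x ∈ ℝ, so −1 ∈ ℝ has no preimage. Therefore h is not surjective.
For the follow-up, such an x exists: taking x = −3 ∈ ℝ gives h(−3) = 729 = h(3) with −3 ≠ 3.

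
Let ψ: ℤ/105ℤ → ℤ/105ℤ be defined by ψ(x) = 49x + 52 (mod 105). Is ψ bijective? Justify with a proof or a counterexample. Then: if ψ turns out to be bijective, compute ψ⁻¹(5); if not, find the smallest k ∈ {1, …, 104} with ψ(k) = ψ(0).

We have gcd(49, 105) = 7 > 1. Taking u = 0 and v = 15: ψ(0) = 52 and ψ(15) = 49·15 + 52 = 787 ≡ 52 (mod 105).
So ψ(0) = ψ(15) while 0 ≠ 15, hence ψ is not injective, hence not bijective.
Since ψ is not bijective, we find the least positive k with ψ(k) = ψ(0): this means 49k ≡ 0 (mod 105), i.e. 105 ∣ 49k. Since gcd(49, 105) = 7, dividing through by 7 this holds exactly when 15 ∣ 7k, and as gcd(7, 15) = 1, exactly when 15 ∣ k.
The smallest positive such k is 15.

15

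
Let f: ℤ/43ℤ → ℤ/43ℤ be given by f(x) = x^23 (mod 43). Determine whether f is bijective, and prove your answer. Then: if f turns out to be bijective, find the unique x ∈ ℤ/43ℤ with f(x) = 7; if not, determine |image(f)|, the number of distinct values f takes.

Since 43 is prime, the nonzero elements of ℤ/43ℤ form a cyclic group of order 42.
As gcd(23, 42) = 1, raising to the 23rd power is a bijection on this group: if x_1^23 ≡ x_2^23 then (x_1x_2^{−1})^23 = 1, and the only element of order dividing gcd(23, 42) = 1 is 1, so x_1 = x_2.
With f(0) = 0 this makes f injective on all of ℤ/43ℤ, hence bijective (finite equal-size domain and codomain). In particular f is bijective.
Since f is bijective, we find the preimage of 7. The inverse of x ↦ x^23 on (ℤ/43ℤ)^× is x ↦ x^11, because 23·11 = 253 = 6·42 + 1 ≡ 1 (mod 42) and x^{42} = 1 for x ≠ 0 (Fermat). So f⁻¹(7) = 7^11 mod 43.
Repeated squaring mod 43: 7^1 ≡ 7, 7^2 ≡ 7² = 49 ≡ 6, 7^4 ≡ 6² = 36, 7^8 ≡ 36² = 1296 ≡ 6. Since 11 = 8 + 2 + 1, 7^11 ≡ 6·6·7: 6·6 = 36, then 36·7 = 252 ≡ 37. So 7^11 ≡ 37 (mod 43).
Hence f⁻¹(7) = 37.

37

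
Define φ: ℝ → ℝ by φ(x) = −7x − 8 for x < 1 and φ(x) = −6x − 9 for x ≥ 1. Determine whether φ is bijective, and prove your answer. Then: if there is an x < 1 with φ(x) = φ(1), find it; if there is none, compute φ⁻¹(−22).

Both pieces are strictly decreasing (slopes −7 and −6), so each is injective on its own interval.
The left piece maps (−∞, 1) onto (−15, ∞); the right piece maps [1, ∞) onto (−∞, −15].
Since −15 = −15, the images partition ℝ: φ is injective and surjective, hence bijective.
Because the two images are disjoint, no x < 1 has φ(x) = φ(1), so we compute φ⁻¹(−22): −22 lies in (−∞, −15], so solve −6x − 9 = −22: x = (−22 + 9)/(−6) = 13/6.

13/6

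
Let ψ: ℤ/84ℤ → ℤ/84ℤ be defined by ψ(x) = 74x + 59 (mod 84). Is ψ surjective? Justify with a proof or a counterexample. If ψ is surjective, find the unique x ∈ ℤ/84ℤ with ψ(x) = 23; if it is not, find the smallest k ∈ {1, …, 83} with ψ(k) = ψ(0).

42

Since gcd(74, 84) = 2, we have 74x ≡ 0 (mod 2) for all x, so ψ(x) ≡ 1 (mod 2).
But 0 ≢ 1 (mod 2), so 0 ∈ ℤ/84ℤ has no preimage. Therefore ψ is not surjective.
Since ψ is not surjective, we find the least positive k with ψ(k) = ψ(0): this means 74k ≡ 0 (mod 84), i.e. 84 ∣ 74k. Since gcd(74, 84) = 2, dividing through by 2 this holds exactly when 42 ∣ 37k, and as gcd(37, 42) = 1, exactly when 42 ∣ k.
The smallest positive such k is 42.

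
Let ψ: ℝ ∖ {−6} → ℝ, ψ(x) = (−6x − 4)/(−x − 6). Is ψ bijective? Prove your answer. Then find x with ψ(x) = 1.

If ψ(x) = 6, cross-multiplying gives −1(−6x − 4) = −6(−x − 6), which simplifies to 4 = 36 — false.  So 6 has no preimage and ψ is not surjective.
Therefore ψ is not bijective.
Solving ψ(x) = 1: cross-multiplying gives −6x − 4 = 1(−x − 6), which rearranges to −5x = −2, so x = 2/5.

2/5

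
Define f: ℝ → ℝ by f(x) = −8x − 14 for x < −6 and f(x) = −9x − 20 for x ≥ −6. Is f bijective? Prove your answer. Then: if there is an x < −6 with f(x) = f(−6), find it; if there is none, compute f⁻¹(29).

-49/9

Both pieces are strictly decreasing (slopes −8 and −9), so each is injective on its own interval.
The left piece maps (−∞, −6) onto (34, ∞); the right piece maps [−6, ∞) onto (−∞, 34].
Since 34 = 34, the images partition ℝ: f is injective and surjective, hence bijective.
Because the two images are disjoint, no x < −6 has f(x) = f(−6), so we compute f⁻¹(29): 29 lies in (−∞, 34], so solve −9x − 20 = 29: x = (29 + 20)/(−9) = −49/9.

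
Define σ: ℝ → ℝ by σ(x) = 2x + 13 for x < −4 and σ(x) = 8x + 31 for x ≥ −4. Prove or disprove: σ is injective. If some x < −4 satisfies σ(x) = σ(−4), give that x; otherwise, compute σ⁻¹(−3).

Both pieces are strictly increasing (slopes 2 and 8), so each is injective on its own interval.
The left piece maps (−∞, −4) onto (−∞, 5); the right piece maps [−4, ∞) onto [−1, ∞).
These images overlap. In particular σ(−4) = −1 (right piece), and solving 2x + 13 = −1 on the left piece gives x = −7 < −4.
So σ(−7) = σ(−4) with −7 ≠ −4, and σ is not injective. This x = −7 is the requested value below −4.

-7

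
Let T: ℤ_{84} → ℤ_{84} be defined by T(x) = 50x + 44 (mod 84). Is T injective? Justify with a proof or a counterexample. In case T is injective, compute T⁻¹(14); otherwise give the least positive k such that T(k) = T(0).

We have gcd(50, 84) = 2 > 1. Taking x_1 = 0 and x_2 = 42: T(0) = 44 and T(42) = 50·42 + 44 = 2144 ≡ 44 (mod 84).
So T(0) = T(42) while 0 ≠ 42, thus T is not injective.
Since T is not injective, we find the least positive k with T(k) = T(0): this means 50k ≡ 0 (mod 84), i.e. 84 ∣ 50k. Since gcd(50, 84) = 2, dividing through by 2 this holds exactly when 42 ∣ 25k, and as gcd(25, 42) = 1, exactly when 42 ∣ k.
The smallest positive such k is 42.

42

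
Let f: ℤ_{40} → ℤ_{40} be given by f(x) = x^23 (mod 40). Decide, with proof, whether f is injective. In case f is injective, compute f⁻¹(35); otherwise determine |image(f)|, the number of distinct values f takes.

f(0) = 0^23 = 0.
f(10): Repeated squaring mod 40: 10^1 ≡ 10, 10^2 ≡ 10² = 100 ≡ 20, 10^4 ≡ 20² = 400 ≡ 0, 10^8 ≡ 0² = 0, 10^16 ≡ 0² = 0. Since 23 = 16 + 4 + 2 + 1, 10^23 ≡ 0·0·20·10: 0·0 = 0, then 0·20 = 0, then 0·10 = 0. So 10^23 ≡ 0 (mod 40).
So f(0) = f(10) = 0 while 0 ≠ 10, so f is not injective.
Since f is not injective, we determine |image(f)|. Computing x^23 mod 40 for each x (by repeated squaring, reducing mod 40 at every step), the values f(0), f(1), …, f(39) are: 0, 1, 8, 27, 24, 5, 16, 23, 32, 9, 0, 11, 8, 37, 24, 15, 16, 33, 32, 19, 0, 21, 8, 7, 24, 25, 16, 3, 32, 29, 0, 31, 8, 17, 24, 35, 16, 13, 32, 39.
The distinct values are {0, 1, 3, 5, 7, 8, 9, 11, 13, 15, 16, 17, 19, 21, 23, 24, 25, 27, 29, 31, 32, 33, 35, 37, 39}; there are 25 of them.

25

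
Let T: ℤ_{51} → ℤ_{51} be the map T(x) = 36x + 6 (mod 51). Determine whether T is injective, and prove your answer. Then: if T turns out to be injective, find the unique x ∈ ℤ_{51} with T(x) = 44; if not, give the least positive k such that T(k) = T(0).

17

Recall that T is injective if T(s) = T(t) implies s = t.
We have gcd(36, 51) = 3 > 1. Taking s = 0 and t = 17: T(0) = 6 and T(17) = 36·17 + 6 = 618 ≡ 6 (mod 51).
So T(0) = T(17) while 0 ≠ 17, so T is not injective.
Since T is not injective, we find the least positive k with T(k) = T(0): this means 36k ≡ 0 (mod 51), i.e. 51 ∣ 36k. Since gcd(36, 51) = 3, dividing through by 3 this holds exactly when 17 ∣ 12k, and as gcd(12, 17) = 1, exactly when 17 ∣ k.
The smallest positive such k is 17.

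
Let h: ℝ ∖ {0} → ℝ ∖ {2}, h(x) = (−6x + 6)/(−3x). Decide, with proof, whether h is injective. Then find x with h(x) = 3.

-2

Suppose h(s) = h(t). Cross-multiplying: (−6s + 6)(−3t) = (−6t + 6)(−3s).
Expanding both sides and cancelling the symmetric terms leaves 18·(s − t) = 0. Since 18 ≠ 0, s = t. Thus h is injective.
Solving h(x) = 3: cross-multiplying gives −6x + 6 = 3(−3x), which rearranges to 3x = −6, so x = −2.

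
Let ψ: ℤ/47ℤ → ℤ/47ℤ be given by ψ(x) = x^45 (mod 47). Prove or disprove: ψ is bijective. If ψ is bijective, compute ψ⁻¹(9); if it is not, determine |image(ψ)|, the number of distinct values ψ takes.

Since 47 is prime, the nonzero elements of ℤ/47ℤ form a cyclic group of order 46.
As gcd(45, 46) = 1, raising to the 45th power is a bijection on this group: if u^45 ≡ v^45 then (uv^{−1})^45 = 1, and the only element of order dividing gcd(45, 46) = 1 is 1, so u = v.
With ψ(0) = 0 this makes ψ injective on all of ℤ/47ℤ, hence bijective (finite equal-size domain and codomain). In particular ψ is bijective.
Since ψ is bijective, we find the preimage of 9. The inverse of x ↦ x^45 on (ℤ/47ℤ)^× is x ↦ x^45, because 45·45 = 2025 = 44·46 + 1 ≡ 1 (mod 46) and x^{46} = 1 for x ≠ 0 (Fermat). So ψ⁻¹(9) = 9^45 mod 47.
Repeated squaring mod 47: 9^1 ≡ 9, 9^2 ≡ 9² = 81 ≡ 34, 9^4 ≡ 34² = 1156 ≡ 28, 9^8 ≡ 28² = 784 ≡ 32, 9^16 ≡ 32² = 1024 ≡ 37, 9^32 ≡ 37² = 1369 ≡ 6. Since 45 = 32 + 8 + 4 + 1, 9^45 ≡ 6·32·28·9: 6·32 = 192 ≡ 4, then 4·28 = 112 ≡ 18, then 18·9 = 162 ≡ 21. So 9^45 ≡ 21 (mod 47).
Hence ψ⁻¹(9) = 21.

21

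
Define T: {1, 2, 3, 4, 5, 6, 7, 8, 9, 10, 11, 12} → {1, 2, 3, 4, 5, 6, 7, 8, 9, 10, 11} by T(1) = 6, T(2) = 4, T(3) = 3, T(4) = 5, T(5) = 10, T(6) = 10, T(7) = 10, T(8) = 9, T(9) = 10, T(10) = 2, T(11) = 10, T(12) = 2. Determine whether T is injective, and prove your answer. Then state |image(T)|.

7

T(5) = 10 = T(6) with 5 ≠ 6, so T is not injective.
The image of T is {2, 3, 4, 5, 6, 9, 10}, which has 7 elements.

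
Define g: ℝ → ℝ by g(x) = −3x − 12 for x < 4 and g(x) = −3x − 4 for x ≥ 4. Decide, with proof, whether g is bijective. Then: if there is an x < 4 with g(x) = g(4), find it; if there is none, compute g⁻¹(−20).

Both pieces are strictly decreasing (slopes −3 and −3), so each is injective on its own interval.
The left piece maps (−∞, 4) onto (−24, ∞); the right piece maps [4, ∞) onto (−∞, −16].
These images overlap. In particular g(4) = −16 (right piece), and solving −3x − 12 = −16 on the left piece gives x = 4/3 < 4.
So g(4/3) = g(4) with 4/3 ≠ 4, and g is not injective, hence not bijective. This x = 4/3 is the requested value below 4.

4/3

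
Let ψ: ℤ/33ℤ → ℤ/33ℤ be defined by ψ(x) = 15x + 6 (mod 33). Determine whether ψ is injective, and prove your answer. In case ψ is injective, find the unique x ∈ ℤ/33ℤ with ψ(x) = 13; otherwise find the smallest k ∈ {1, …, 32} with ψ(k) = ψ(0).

11

We have gcd(15, 33) = 3 > 1. Taking u = 0 and v = 11: ψ(0) = 6 and ψ(11) = 15·11 + 6 = 171 ≡ 6 (mod 33).
So ψ(0) = ψ(11) while 0 ≠ 11, hence ψ is not injective.
Since ψ is not injective, we find the least positive k with ψ(k) = ψ(0): this means 15k ≡ 0 (mod 33), i.e. 33 ∣ 15k. Since gcd(15, 33) = 3, dividing through by 3 this holds exactly when 11 ∣ 5k, and as gcd(5, 11) = 1, exactly when 11 ∣ k.
The smallest positive such k is 11.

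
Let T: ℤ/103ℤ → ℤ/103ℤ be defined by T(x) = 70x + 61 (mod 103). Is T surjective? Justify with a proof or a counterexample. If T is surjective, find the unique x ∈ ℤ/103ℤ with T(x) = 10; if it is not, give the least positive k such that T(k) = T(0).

39

Since gcd(70, 103) = 1, 70 is invertible modulo 103. Euclid's algorithm: 103 = 1·70 + 33, 70 = 2·33 + 4, 33 = 8·4 + 1; back-substituting gives 1 = 78·70 − 53·103, so 70⁻¹ ≡ 78 (mod 103).
Then y ↦ 78(y − 61) is a two-sided inverse to T, so every y ∈ ℤ/103ℤ has a preimage.
Hence T is surjective.
Since T is surjective, we compute T⁻¹(10): solve 70x + 61 ≡ 10 (mod 103), i.e. 70x ≡ 52 (mod 103).
Multiplying by 70⁻¹ = 78 gives x ≡ 78·52 = 4056 = 39·103 + 39 ≡ 39 (mod 103).
Check: T(39) = 70·39 + 61 = 2791 = 27·103 + 10 ≡ 10 (mod 103).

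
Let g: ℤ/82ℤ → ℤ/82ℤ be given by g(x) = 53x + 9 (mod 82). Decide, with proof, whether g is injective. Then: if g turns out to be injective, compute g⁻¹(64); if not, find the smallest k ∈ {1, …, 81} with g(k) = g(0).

49

If g(a) = g(b), then 53a ≡ 53b (mod 82). Because gcd(53, 82) = 1, we may cancel 53 to get a ≡ b (mod 82).
So g is injective.
We now compute 53⁻¹ mod 82 explicitly. Euclid's algorithm: 82 = 1·53 + 29, 53 = 1·29 + 24, 29 = 1·24 + 5, 24 = 4·5 + 4, 5 = 1·4 + 1; back-substituting gives 1 = 65·53 − 42·82, so 53⁻¹ ≡ 65 (mod 82).
Since g is injective, we compute g⁻¹(64): solve 53x + 9 ≡ 64 (mod 82), i.e. 53x ≡ 55 (mod 82).
Multiplying by 53⁻¹ = 65 gives x ≡ 65·55 = 3575 = 43·82 + 49 ≡ 49 (mod 82).
Check: g(49) = 53·49 + 9 = 2606 = 31·82 + 64 ≡ 64 (mod 82).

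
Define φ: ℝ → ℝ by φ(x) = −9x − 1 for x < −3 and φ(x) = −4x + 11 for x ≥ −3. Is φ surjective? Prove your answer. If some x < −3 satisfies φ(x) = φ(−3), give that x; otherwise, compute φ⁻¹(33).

Both pieces are strictly decreasing (slopes −9 and −4), so each is injective on its own interval.
The left piece maps (−∞, −3) onto (26, ∞); the right piece maps [−3, ∞) onto (−∞, 23].
The union (26, ∞) ∪ (−∞, 23] omits the interval between 26 and 23; in particular 26 has no preimage. So φ is not surjective.
Because the two images are disjoint, no x < −3 has φ(x) = φ(−3), so we compute φ⁻¹(33): 33 lies in (26, ∞), so solve −9x − 1 = 33: x = (33 + 1)/(−9) = −34/9.

-34/9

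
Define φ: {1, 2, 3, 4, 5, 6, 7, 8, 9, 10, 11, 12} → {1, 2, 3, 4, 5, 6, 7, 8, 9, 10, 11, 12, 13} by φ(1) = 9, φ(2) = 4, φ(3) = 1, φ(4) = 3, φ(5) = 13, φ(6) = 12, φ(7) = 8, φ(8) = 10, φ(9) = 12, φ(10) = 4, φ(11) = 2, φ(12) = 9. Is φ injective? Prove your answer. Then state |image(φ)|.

φ(6) = 12 = φ(9) with 6 ≠ 9, so φ is not injective.
The image of φ is {1, 2, 3, 4, 8, 9, 10, 12, 13}, which has 9 elements.

9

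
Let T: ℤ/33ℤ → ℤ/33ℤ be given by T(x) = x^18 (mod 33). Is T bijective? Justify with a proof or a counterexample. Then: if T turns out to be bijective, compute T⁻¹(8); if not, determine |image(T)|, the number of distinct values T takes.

12

T(4): Repeated squaring mod 33: 4^1 ≡ 4, 4^2 ≡ 4² = 16, 4^4 ≡ 16² = 256 ≡ 25, 4^8 ≡ 25² = 625 ≡ 31, 4^16 ≡ 31² = 961 ≡ 4. Since 18 = 16 + 2, 4^18 ≡ 4·16: 4·16 = 64 ≡ 31. So 4^18 ≡ 31 (mod 33).
T(7): Repeated squaring mod 33: 7^1 ≡ 7, 7^2 ≡ 7² = 49 ≡ 16, 7^4 ≡ 16² = 256 ≡ 25, 7^8 ≡ 25² = 625 ≡ 31, 7^16 ≡ 31² = 961 ≡ 4. Since 18 = 16 + 2, 7^18 ≡ 4·16: 4·16 = 64 ≡ 31. So 7^18 ≡ 31 (mod 33).
So T(4) = T(7) = 31 while 4 ≠ 7, so T is not injective, hence not bijective.
Since T is not bijective, we determine |image(T)|. Computing x^18 mod 33 for each x (by repeated squaring, reducing mod 33 at every step), the values T(0), T(1), …, T(32) are: 0, 1, 25, 27, 31, 4, 15, 31, 16, 3, 1, 22, 12, 25, 16, 9, 4, 4, 9, 16, 25, 12, 22, 1, 3, 16, 31, 15, 4, 31, 27, 25, 1.
The distinct values are {0, 1, 3, 4, 9, 12, 15, 16, 22, 25, 27, 31}; there are 12 of them.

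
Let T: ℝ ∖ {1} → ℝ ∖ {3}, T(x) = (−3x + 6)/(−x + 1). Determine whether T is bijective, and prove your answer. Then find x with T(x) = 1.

Suppose T(a) = T(b). Cross-multiplying: (−3a + 6)(−b + 1) = (−3b + 6)(−a + 1).
Expanding both sides and cancelling the symmetric terms leaves 3·(a − b) = 0. Since 3 ≠ 0, a = b. Thus T is injective.
For any y ≠ 3, solving y(−x + 1) = −3x + 6 for x gives a well-defined x ≠ 1. So T is surjective.
Hence T is bijective.
Solving T(x) = 1: cross-multiplying gives −3x + 6 = 1(−x + 1), which rearranges to −2x = −5, so x = 5/2.

5/2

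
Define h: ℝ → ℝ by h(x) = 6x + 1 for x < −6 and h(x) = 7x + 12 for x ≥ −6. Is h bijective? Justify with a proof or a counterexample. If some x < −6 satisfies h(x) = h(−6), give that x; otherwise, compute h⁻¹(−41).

Both pieces are strictly increasing (slopes 6 and 7), so each is injective on its own interval.
The left piece maps (−∞, −6) onto (−∞, −35); the right piece maps [−6, ∞) onto [−30, ∞).
The images leave a gap (−35 has no preimage), so h is not surjective, hence not bijective.
Because the two images are disjoint, no x < −6 has h(x) = h(−6), so we compute h⁻¹(−41): −41 lies in (−∞, −35), so solve 6x + 1 = −41: x = (−41 − 1)/6 = −7.

-7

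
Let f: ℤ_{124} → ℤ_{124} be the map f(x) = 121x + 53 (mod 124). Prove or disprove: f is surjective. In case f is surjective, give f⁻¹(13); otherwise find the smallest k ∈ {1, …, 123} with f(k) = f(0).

Since gcd(121, 124) = 1, 121 is invertible modulo 124. Euclid's algorithm: 124 = 1·121 + 3, 121 = 40·3 + 1; back-substituting gives 1 = 41·121 − 40·124, so 121⁻¹ ≡ 41 (mod 124).
For any y ∈ ℤ_{124}, x = 41(y − 53) mod 124 satisfies f(x) = 121·41(y − 53) + 53 ≡ y (since 121·41 ≡ 1 mod 124). So every y has a preimage.
Thus f is surjective.
Since f is surjective, we find f⁻¹(13): we need 121x ≡ 13 − 53 ≡ 84 (mod 124). Using 121⁻¹ = 41: x ≡ 41·84 = 3444 = 27·124 + 96, so x = 96.
Check: f(96) = 121·96 + 53 = 11669 = 94·124 + 13 ≡ 13 (mod 124).

96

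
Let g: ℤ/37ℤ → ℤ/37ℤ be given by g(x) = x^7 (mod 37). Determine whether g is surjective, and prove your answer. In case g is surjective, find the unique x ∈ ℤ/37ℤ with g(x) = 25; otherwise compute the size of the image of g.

Since 37 is prime, the nonzero elements of ℤ/37ℤ form a cyclic group of order 36.
As gcd(7, 36) = 1, raising to the 7th power is a bijection on this group: if x_1^7 ≡ x_2^7 then (x_1x_2^{−1})^7 = 1, and the only element of order dividing gcd(7, 36) = 1 is 1, so x_1 = x_2.
With g(0) = 0 this makes g injective on all of ℤ/37ℤ, hence bijective (finite equal-size domain and codomain). In particular g is surjective.
Since g is surjective, we find the preimage of 25. The inverse of x ↦ x^7 on (ℤ/37ℤ)^× is x ↦ x^31, because 7·31 = 217 = 6·36 + 1 ≡ 1 (mod 36) and x^{36} = 1 for x ≠ 0 (Fermat). So g⁻¹(25) = 25^31 mod 37.
Repeated squaring mod 37: 25^1 ≡ 25, 25^2 ≡ 25² = 625 ≡ 33, 25^4 ≡ 33² = 1089 ≡ 16, 25^8 ≡ 16² = 256 ≡ 34, 25^16 ≡ 34² = 1156 ≡ 9. Since 31 = 16 + 8 + 4 + 2 + 1, 25^31 ≡ 9·34·16·33·25: 9·34 = 306 ≡ 10, then 10·16 = 160 ≡ 12, then 12·33 = 396 ≡ 26, then 26·25 = 650 ≡ 21. So 25^31 ≡ 21 (mod 37).
Hence g⁻¹(25) = 21.

21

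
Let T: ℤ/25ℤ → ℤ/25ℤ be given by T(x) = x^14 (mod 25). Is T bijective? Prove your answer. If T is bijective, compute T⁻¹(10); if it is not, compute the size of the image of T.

11

T(0) = 0^14 = 0.
T(5): Repeated squaring mod 25: 5^1 ≡ 5, 5^2 ≡ 5² = 25 ≡ 0, 5^4 ≡ 0² = 0, 5^8 ≡ 0² = 0. Since 14 = 8 + 4 + 2, 5^14 ≡ 0·0·0: 0·0 = 0, then 0·0 = 0. So 5^14 ≡ 0 (mod 25).
So T(0) = T(5) = 0 while 0 ≠ 5, therefore T is not injective, hence not bijective.
Since T is not bijective, we determine |image(T)|. Computing x^14 mod 25 for each x (by repeated squaring, reducing mod 25 at every step), the values T(0), T(1), …, T(24) are: 0, 1, 9, 19, 6, 0, 21, 24, 4, 11, 0, 16, 14, 14, 16, 0, 11, 4, 24, 21, 0, 6, 19, 9, 1.
The distinct values are {0, 1, 4, 6, 9, 11, 14, 16, 19, 21, 24}; there are 11 of them.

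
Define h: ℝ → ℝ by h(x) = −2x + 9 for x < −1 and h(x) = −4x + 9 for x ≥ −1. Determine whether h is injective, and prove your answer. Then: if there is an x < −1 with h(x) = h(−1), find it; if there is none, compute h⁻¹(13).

Both pieces are strictly decreasing (slopes −2 and −4), so each is injective on its own interval.
The left piece maps (−∞, −1) onto (11, ∞); the right piece maps [−1, ∞) onto (−∞, 13].
These images overlap. In particular h(−1) = 13 (right piece), and solving −2x + 9 = 13 on the left piece gives x = −2 < −1.
So h(−2) = h(−1) with −2 ≠ −1, and h is not injective. This x = −2 is the requested value below −1.

-2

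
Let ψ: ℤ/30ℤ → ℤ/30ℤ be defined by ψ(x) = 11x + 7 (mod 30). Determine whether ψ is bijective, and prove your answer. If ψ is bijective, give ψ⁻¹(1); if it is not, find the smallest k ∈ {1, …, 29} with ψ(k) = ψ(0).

By definition, ψ is injective if ψ(x_1) = ψ(x_2) implies x_1 = x_2.
If ψ(x_1) = ψ(x_2), then 11x_1 ≡ 11x_2 (mod 30). Because gcd(11, 30) = 1, we may cancel 11 to get x_1 ≡ x_2 (mod 30).
We now compute 11⁻¹ mod 30 explicitly. Euclid's algorithm: 30 = 2·11 + 8, 11 = 1·8 + 3, 8 = 2·3 + 2, 3 = 1·2 + 1; back-substituting gives 1 = 11·11 − 4·30, so 11⁻¹ ≡ 11 (mod 30).
For any y ∈ ℤ/30ℤ, x = 11(y − 7) mod 30 satisfies ψ(x) = 11·11(y − 7) + 7 ≡ y (since 11·11 ≡ 1 mod 30). So every y has a preimage.
Therefore ψ is bijective.
Since ψ is bijective, we compute ψ⁻¹(1): solve 11x + 7 ≡ 1 (mod 30), i.e. 11x ≡ 24 (mod 30).
Multiplying by 11⁻¹ = 11 gives x ≡ 11·24 = 264 = 8·30 + 24 ≡ 24 (mod 30).
Check: ψ(24) = 11·24 + 7 = 271 = 9·30 + 1 ≡ 1 (mod 30).

24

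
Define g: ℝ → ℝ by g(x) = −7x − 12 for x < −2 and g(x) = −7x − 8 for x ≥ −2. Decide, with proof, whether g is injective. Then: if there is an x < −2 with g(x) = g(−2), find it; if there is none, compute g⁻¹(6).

-18/7

Both pieces are strictly decreasing (slopes −7 and −7), so each is injective on its own interval.
The left piece maps (−∞, −2) onto (2, ∞); the right piece maps [−2, ∞) onto (−∞, 6].
These images overlap. In particular g(−2) = 6 (right piece), and solving −7x − 12 = 6 on the left piece gives x = −18/7 < −2.
So g(−18/7) = g(−2) with −18/7 ≠ −2, and g is not injective. This x = −18/7 is the requested value below −2.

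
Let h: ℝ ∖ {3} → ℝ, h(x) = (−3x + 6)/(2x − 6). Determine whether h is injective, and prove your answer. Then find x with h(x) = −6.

10/3

Suppose h(x_1) = h(x_2). Cross-multiplying: (−3x_1 + 6)(2x_2 − 6) = (−3x_2 + 6)(2x_1 − 6).
Expanding both sides and cancelling the symmetric terms leaves 6·(x_1 − x_2) = 0. Since 6 ≠ 0, x_1 = x_2. Thus h is injective.
Solving h(x) = −6: cross-multiplying gives −3x + 6 = −6(2x − 6), which rearranges to 9x = 30, so x = 10/3.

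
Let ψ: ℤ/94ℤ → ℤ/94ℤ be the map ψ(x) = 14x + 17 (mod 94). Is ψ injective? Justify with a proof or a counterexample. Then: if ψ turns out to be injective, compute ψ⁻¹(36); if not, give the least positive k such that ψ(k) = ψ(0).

47

We have gcd(14, 94) = 2 > 1. Taking s = 0 and t = 47: ψ(0) = 17 and ψ(47) = 14·47 + 17 = 675 ≡ 17 (mod 94).
So ψ(0) = ψ(47) while 0 ≠ 47, therefore ψ is not injective.
Since ψ is not injective, we find the least positive k with ψ(k) = ψ(0): this means 14k ≡ 0 (mod 94), i.e. 94 ∣ 14k. Since gcd(14, 94) = 2, dividing through by 2 this holds exactly when 47 ∣ 7k, and as gcd(7, 47) = 1, exactly when 47 ∣ k.
The smallest positive such k is 47.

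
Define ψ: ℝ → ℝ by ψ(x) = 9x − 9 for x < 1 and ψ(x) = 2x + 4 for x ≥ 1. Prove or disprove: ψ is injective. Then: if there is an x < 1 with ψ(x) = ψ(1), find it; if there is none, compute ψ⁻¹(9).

5/2

Both pieces are strictly increasing (slopes 9 and 2), so each is injective on its own interval.
The left piece maps (−∞, 1) onto (−∞, 0); the right piece maps [1, ∞) onto [6, ∞).
These images are disjoint, so no value is attained by both pieces. Hence ψ is injective.
Because the two images are disjoint, no x < 1 has ψ(x) = ψ(1), so we compute ψ⁻¹(9): 9 lies in [6, ∞), so solve 2x + 4 = 9: x = (9 − 4)/2 = 5/2.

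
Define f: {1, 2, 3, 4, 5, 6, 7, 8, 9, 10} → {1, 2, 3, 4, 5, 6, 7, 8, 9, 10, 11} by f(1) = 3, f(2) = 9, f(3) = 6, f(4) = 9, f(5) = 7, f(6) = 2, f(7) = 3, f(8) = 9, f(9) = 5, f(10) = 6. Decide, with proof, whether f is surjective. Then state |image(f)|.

No element maps to 1, so f is not surjective.
The image of f is {2, 3, 5, 6, 7, 9}, which has 6 elements.

6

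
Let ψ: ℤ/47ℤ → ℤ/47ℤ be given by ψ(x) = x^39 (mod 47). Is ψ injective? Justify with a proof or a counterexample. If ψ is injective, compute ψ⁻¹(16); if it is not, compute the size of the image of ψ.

Since 47 is prime, the nonzero elements of ℤ/47ℤ form a cyclic group of order 46.
As gcd(39, 46) = 1, raising to the 39th power is a bijection on this group: if s^39 ≡ t^39 then (st^{−1})^39 = 1, and the only element of order dividing gcd(39, 46) = 1 is 1, so s = t.
With ψ(0) = 0 this makes ψ injective on all of ℤ/47ℤ, hence bijective (finite equal-size domain and codomain). In particular ψ is injective.
Since ψ is injective, we find the preimage of 16. The inverse of x ↦ x^39 on (ℤ/47ℤ)^× is x ↦ x^13, because 39·13 = 507 = 11·46 + 1 ≡ 1 (mod 46) and x^{46} = 1 for x ≠ 0 (Fermat). So ψ⁻¹(16) = 16^13 mod 47.
Repeated squaring mod 47: 16^1 ≡ 16, 16^2 ≡ 16² = 256 ≡ 21, 16^4 ≡ 21² = 441 ≡ 18, 16^8 ≡ 18² = 324 ≡ 42. Since 13 = 8 + 4 + 1, 16^13 ≡ 42·18·16: 42·18 = 756 ≡ 4, then 4·16 = 64 ≡ 17. So 16^13 ≡ 17 (mod 47).
Hence ψ⁻¹(16) = 17.

17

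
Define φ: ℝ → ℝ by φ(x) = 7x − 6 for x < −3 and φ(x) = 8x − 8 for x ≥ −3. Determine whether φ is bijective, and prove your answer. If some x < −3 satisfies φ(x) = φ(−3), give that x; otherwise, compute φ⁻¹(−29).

-26/7

Both pieces are strictly increasing (slopes 7 and 8), so each is injective on its own interval.
The left piece maps (−∞, −3) onto (−∞, −27); the right piece maps [−3, ∞) onto [−32, ∞).
These images overlap. In particular φ(−3) = −32 (right piece), and solving 7x − 6 = −32 on the left piece gives x = −26/7 < −3.
So φ(−26/7) = φ(−3) with −26/7 ≠ −3, and φ is not injective, hence not bijective. This x = −26/7 is the requested value below −3.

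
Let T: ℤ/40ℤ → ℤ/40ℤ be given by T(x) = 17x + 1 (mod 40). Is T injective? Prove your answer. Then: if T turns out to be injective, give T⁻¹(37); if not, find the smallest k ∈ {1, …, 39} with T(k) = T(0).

If T(s) = T(t), then 17s ≡ 17t (mod 40). Because gcd(17, 40) = 1, we may cancel 17 to get s ≡ t (mod 40).
Therefore T is injective.
We now compute 17⁻¹ mod 40 explicitly. Euclid's algorithm: 40 = 2·17 + 6, 17 = 2·6 + 5, 6 = 1·5 + 1; back-substituting gives 1 = 33·17 − 14·40, so 17⁻¹ ≡ 33 (mod 40).
Since T is injective, we find T⁻¹(37): we need 17x ≡ 37 − 1 ≡ 36 (mod 40). Using 17⁻¹ = 33: x ≡ 33·36 = 1188 = 29·40 + 28, so x = 28.
Check: T(28) = 17·28 + 1 = 477 = 11·40 + 37 ≡ 37 (mod 40).

28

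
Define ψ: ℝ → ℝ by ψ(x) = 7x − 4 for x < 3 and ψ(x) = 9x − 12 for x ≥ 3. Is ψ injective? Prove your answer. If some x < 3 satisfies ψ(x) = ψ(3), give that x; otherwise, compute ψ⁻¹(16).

19/7

Both pieces are strictly increasing (slopes 7 and 9), so each is injective on its own interval.
The left piece maps (−∞, 3) onto (−∞, 17); the right piece maps [3, ∞) onto [15, ∞).
These images overlap. In particular ψ(3) = 15 (right piece), and solving 7x − 4 = 15 on the left piece gives x = 19/7 < 3.
So ψ(19/7) = ψ(3) with 19/7 ≠ 3, and ψ is not injective. This x = 19/7 is the requested value below 3.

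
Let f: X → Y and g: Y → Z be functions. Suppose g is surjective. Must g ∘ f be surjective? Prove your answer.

No. Take X = {0}, Y = Z = {0, 1, 2, 3}, f(0) = 0, and g = identity (surjective).
Then (g ∘ f)(0) = 0, and 3 ∈ Z has no preimage under g ∘ f, so g ∘ f is not surjective.

not surjective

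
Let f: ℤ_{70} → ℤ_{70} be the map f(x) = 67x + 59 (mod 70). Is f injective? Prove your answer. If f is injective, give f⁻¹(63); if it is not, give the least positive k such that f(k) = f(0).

22

Suppose f(u) = f(v) in ℤ_{70}. Then 67u + 59 ≡ 67v + 59 (mod 70), so 67(u − v) ≡ 0 (mod 70).
Since gcd(67, 70) = 1, 67 is invertible modulo 70, thus u − v ≡ 0 (mod 70), i.e. u = v.
Thus f is injective.
We now compute 67⁻¹ mod 70 explicitly. Euclid's algorithm: 70 = 1·67 + 3, 67 = 22·3 + 1; back-substituting gives 1 = 23·67 − 22·70, so 67⁻¹ ≡ 23 (mod 70).
Since f is injective, we find f⁻¹(63): we need 67x ≡ 63 − 59 ≡ 4 (mod 70). Using 67⁻¹ = 23: x ≡ 23·4 = 92 = 1·70 + 22, so x = 22.
Check: f(22) = 67·22 + 59 = 1533 = 21·70 + 63 ≡ 63 (mod 70).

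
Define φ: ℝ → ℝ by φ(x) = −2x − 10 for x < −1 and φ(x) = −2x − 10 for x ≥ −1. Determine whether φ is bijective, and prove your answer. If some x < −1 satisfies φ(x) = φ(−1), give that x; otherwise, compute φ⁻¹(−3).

Both pieces are strictly decreasing (slopes −2 and −2), so each is injective on its own interval.
The left piece maps (−∞, −1) onto (−8, ∞); the right piece maps [−1, ∞) onto (−∞, −8].
Since −8 = −8, the images partition ℝ: φ is injective and surjective, hence bijective.
Because the two images are disjoint, no x < −1 has φ(x) = φ(−1), so we compute φ⁻¹(−3): −3 lies in (−8, ∞), so solve −2x − 10 = −3: x = (−3 + 10)/(−2) = −7/2.

-7/2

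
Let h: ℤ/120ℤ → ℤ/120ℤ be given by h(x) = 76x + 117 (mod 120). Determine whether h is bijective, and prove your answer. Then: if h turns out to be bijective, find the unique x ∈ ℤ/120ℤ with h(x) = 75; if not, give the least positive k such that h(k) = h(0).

We have gcd(76, 120) = 4 > 1. Taking u = 0 and v = 30: h(0) = 117 and h(30) = 76·30 + 117 = 2397 ≡ 117 (mod 120).
So h(0) = h(30) while 0 ≠ 30, thus h is not injective, hence not bijective.
Since h is not bijective, we find the least positive k with h(k) = h(0): this means 76k ≡ 0 (mod 120), i.e. 120 ∣ 76k. Since gcd(76, 120) = 4, dividing through by 4 this holds exactly when 30 ∣ 19k, and as gcd(19, 30) = 1, exactly when 30 ∣ k.
The smallest positive such k is 30.

30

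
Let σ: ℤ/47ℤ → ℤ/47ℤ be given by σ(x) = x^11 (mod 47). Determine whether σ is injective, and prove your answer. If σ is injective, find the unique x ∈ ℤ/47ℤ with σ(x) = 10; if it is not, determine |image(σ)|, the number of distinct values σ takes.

Since 47 is prime, the nonzero elements of ℤ/47ℤ form a cyclic group of order 46.
As gcd(11, 46) = 1, raising to the 11th power is a bijection on this group: if u^11 ≡ v^11 then (uv^{−1})^11 = 1, and the only element of order dividing gcd(11, 46) = 1 is 1, so u = v.
With σ(0) = 0 this makes σ injective on all of ℤ/47ℤ, hence bijective (finite equal-size domain and codomain). In particular σ is injective.
Since σ is injective, we find the preimage of 10. The inverse of x ↦ x^11 on (ℤ/47ℤ)^× is x ↦ x^21, because 11·21 = 231 = 5·46 + 1 ≡ 1 (mod 46) and x^{46} = 1 for x ≠ 0 (Fermat). So σ⁻¹(10) = 10^21 mod 47.
Repeated squaring mod 47: 10^1 ≡ 10, 10^2 ≡ 10² = 100 ≡ 6, 10^4 ≡ 6² = 36, 10^8 ≡ 36² = 1296 ≡ 27, 10^16 ≡ 27² = 729 ≡ 24. Since 21 = 16 + 4 + 1, 10^21 ≡ 24·36·10: 24·36 = 864 ≡ 18, then 18·10 = 180 ≡ 39. So 10^21 ≡ 39 (mod 47).
Hence σ⁻¹(10) = 39.

39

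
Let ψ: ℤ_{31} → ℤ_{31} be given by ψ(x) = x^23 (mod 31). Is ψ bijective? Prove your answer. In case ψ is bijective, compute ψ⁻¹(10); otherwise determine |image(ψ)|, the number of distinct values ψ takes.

7

Since 31 is prime, the nonzero elements of ℤ_{31} form a cyclic group of order 30.
As gcd(23, 30) = 1, raising to the 23rd power is a bijection on this group: if u^23 ≡ v^23 then (uv^{−1})^23 = 1, and the only element of order dividing gcd(23, 30) = 1 is 1, so u = v.
With ψ(0) = 0 this makes ψ injective on all of ℤ_{31}, hence bijective (finite equal-size domain and codomain). In particular ψ is bijective.
Since ψ is bijective, we find the preimage of 10. The inverse of x ↦ x^23 on (ℤ_{31})^× is x ↦ x^17, because 23·17 = 391 = 13·30 + 1 ≡ 1 (mod 30) and x^{30} = 1 for x ≠ 0 (Fermat). So ψ⁻¹(10) = 10^17 mod 31.
Repeated squaring mod 31: 10^1 ≡ 10, 10^2 ≡ 10² = 100 ≡ 7, 10^4 ≡ 7² = 49 ≡ 18, 10^8 ≡ 18² = 324 ≡ 14, 10^16 ≡ 14² = 196 ≡ 10. Since 17 = 16 + 1, 10^17 ≡ 10·10: 10·10 = 100 ≡ 7. So 10^17 ≡ 7 (mod 31).
Hence ψ⁻¹(10) = 7.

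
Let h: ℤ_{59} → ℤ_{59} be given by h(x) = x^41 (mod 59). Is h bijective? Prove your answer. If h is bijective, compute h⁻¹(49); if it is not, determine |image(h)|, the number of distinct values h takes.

Since 59 is prime, the nonzero elements of ℤ_{59} form a cyclic group of order 58.
As gcd(41, 58) = 1, raising to the 41st power is a bijection on this group: if u^41 ≡ v^41 then (uv^{−1})^41 = 1, and the only element of order dividing gcd(41, 58) = 1 is 1, so u = v.
With h(0) = 0 this makes h injective on all of ℤ_{59}, hence bijective (finite equal-size domain and codomain). In particular h is bijective.
Since h is bijective, we find the preimage of 49. The inverse of x ↦ x^41 on (ℤ_{59})^× is x ↦ x^17, because 41·17 = 697 = 12·58 + 1 ≡ 1 (mod 58) and x^{58} = 1 for x ≠ 0 (Fermat). So h⁻¹(49) = 49^17 mod 59.
Repeated squaring mod 59: 49^1 ≡ 49, 49^2 ≡ 49² = 2401 ≡ 41, 49^4 ≡ 41² = 1681 ≡ 29, 49^8 ≡ 29² = 841 ≡ 15, 49^16 ≡ 15² = 225 ≡ 48. Since 17 = 16 + 1, 49^17 ≡ 48·49: 48·49 = 2352 ≡ 51. So 49^17 ≡ 51 (mod 59).
Hence h⁻¹(49) = 51.

51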